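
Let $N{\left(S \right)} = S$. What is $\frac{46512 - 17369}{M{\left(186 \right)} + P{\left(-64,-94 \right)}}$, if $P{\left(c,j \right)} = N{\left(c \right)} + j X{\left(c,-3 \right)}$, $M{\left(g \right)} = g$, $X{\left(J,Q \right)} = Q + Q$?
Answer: $\frac{29143}{686} \approx 42.482$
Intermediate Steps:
$X{\left(J,Q \right)} = 2 Q$
$P{\left(c,j \right)} = c - 6 j$ ($P{\left(c,j \right)} = c + j 2 \left(-3\right) = c + j \left(-6\right) = c - 6 j$)
$\frac{46512 - 17369}{M{\left(186 \right)} + P{\left(-64,-94 \right)}} = \frac{46512 - 17369}{186 - -500} = \frac{29143}{186 + \left(-64 + 564\right)} = \frac{29143}{186 + 500} = \frac{29143}{686}$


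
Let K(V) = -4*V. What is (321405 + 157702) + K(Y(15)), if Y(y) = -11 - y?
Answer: 479211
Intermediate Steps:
(321405 + 157702) + K(Y(15)) = (321405 + 157702) - 4*(-11 - 1*15) = 479107 - 4*(-11 - 15) = 479107 - 4*(-26) = 479107 + 104 = 479211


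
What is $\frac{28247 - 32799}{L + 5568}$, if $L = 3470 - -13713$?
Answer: $- \frac{4552}{22751} \approx -0.20008$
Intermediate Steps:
$L = 17183$ ($L = 3470 + 13713 = 17183$)
$\frac{28247 - 32799}{L + 5568} = \frac{28247 - 32799}{17183 + 5568} = - \frac{4552}{22751}$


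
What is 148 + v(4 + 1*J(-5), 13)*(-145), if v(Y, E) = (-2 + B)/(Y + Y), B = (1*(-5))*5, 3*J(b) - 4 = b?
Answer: 15001/22 ≈ 681.86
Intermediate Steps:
J(b) = 4/3 + b/3
B = -25 (B = -5*5 = -25)
v(Y, E) = -27/(2*Y) (v(Y, E) = (-2 - 25)/(Y + Y) = -27*1/(2*Y) = -27/(2*Y))
148 + v(4 + 1*J(-5), 13)*(-145) = 148 - 27/(2*(4 + 1*(4/3 + (⅓)*(-5))))*(-145) = 148 - 27/(2*(4 + 1*(4/3 - 5/3)))*(-145) = 148 - 27/(2*(4 + 1*(-⅓)))*(-145) = 148 - 27/(2*(4 - ⅓))*(-145) = 148 - 27/(2*11/3)*(-145) = 148 - 27/2*3/11*(-145) = 148 - 81/22*(-145) = 148 + 11745/22 = 15001/22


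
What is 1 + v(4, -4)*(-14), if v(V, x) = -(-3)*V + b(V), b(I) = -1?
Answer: -153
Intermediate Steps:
v(V, x) = -1 + 3*V (v(V, x) = -(-3)*V - 1 = 3*V - 1 = -1 + 3*V)
1 + v(4, -4)*(-14) = 1 + (-1 + 3*4)*(-14) = 1 + (-1 + 12)*(-14) = 1 + 11*(-14) = 1 - 154 = -153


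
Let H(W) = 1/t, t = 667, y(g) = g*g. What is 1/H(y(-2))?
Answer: 667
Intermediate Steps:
y(g) = g²
H(W) = 1/667
1/H(y(-2)) = 1/(1/667) = 667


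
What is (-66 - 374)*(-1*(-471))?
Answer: -207240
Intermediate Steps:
(-66 - 374)*(-1*(-471)) = -440*471 = -207240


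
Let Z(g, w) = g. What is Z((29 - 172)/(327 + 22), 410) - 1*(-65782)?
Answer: 22957775/349 ≈ 65782.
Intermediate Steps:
Z((29 - 172)/(327 + 22), 410) - 1*(-65782) = (29 - 172)/(327 + 22) - 1*(-65782) = -143/349 + 65782 = 22957775/349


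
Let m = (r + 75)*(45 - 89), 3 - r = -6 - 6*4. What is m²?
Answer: 22581504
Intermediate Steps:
r = 33 (r = 3 - (-6 - 6*4) = 3 - (-6 - 24) = 3 - 1*(-30) = 3 + 30 = 33)
m = -4752 (m = (33 + 75)*(45 - 89) = 108*(-44) = -4752)
m² = (-4752)² = 22581504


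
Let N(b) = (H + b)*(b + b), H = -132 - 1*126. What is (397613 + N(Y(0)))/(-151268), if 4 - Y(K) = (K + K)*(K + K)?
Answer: -395581/151268 ≈ -2.6151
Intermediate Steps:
Y(K) = 4 - 4*K**2 (Y(K) = 4 - (K + K)*(K + K) = 4 - 2*K*2*K = 4 - 4*K**2)
H = -258 (H = -132 - 126 = -258)
N(b) = 2*b*(-258 + b) (N(b) = (-258 + b)*(b + b) = (-258 + b)*(2*b) = 2*b*(-258 + b))
(397613 + N(Y(0)))/(-151268) = (397613 + 2*(4 - 4*0**2)*(-258 + (4 - 4*0**2)))/(-151268) = (397613 + 2*(4 - 4*0)*(-258 + (4 - 4*0)))*(-1/151268) = (397613 + 2*(4 + 0)*(-258 + (4 + 0)))*(-1/151268) = (397613 + 2*4*(-258 + 4))*(-1/151268) = (397613 + 2*4*(-254))*(-1/151268) = (397613 - 2032)*(-1/151268) = 395581*(-1/151268) = -395581/151268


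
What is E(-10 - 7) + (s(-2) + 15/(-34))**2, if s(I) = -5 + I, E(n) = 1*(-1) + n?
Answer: 43201/1156 ≈ 37.371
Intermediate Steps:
E(n) = -1 + n
E(-10 - 7) + (s(-2) + 15/(-34))**2 = (-1 + (-10 - 7)) + ((-5 - 2) + 15/(-34))**2 = (-1 - 17) + (-7 + 15*(-1/34))**2 = -18 + (-7 - 15/34)**2 = -18 + (-253/34)**2 = -18 + 64009/1156 = 43201/1156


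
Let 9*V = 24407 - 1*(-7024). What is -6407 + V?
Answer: -8744/3 ≈ -2914.7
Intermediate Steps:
V = 10477/3 (V = (24407 - 1*(-7024))/9 = (24407 + 7024)/9 = (1/9)*31431 = 10477/3 ≈ 3492.3)
-6407 + V = -6407 + 10477/3 = -8744/3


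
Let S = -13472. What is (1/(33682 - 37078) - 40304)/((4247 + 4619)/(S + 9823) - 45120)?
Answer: 499447332865/559157329416 ≈ 0.89321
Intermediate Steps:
(1/(33682 - 37078) - 40304)/((4247 + 4619)/(S + 9823) - 45120) = (1/(33682 - 37078) - 40304)/((4247 + 4619)/(-13472 + 9823) - 45120) = (1/(-3396) - 40304)/(8866/(-3649) - 45120) = (-1/3396 - 40304)/(8866*(-1/3649) - 45120) = -136872385/(3396*(-8866/3649 - 45120)) = -136872385/(3396*(-164651746/3649)) = -136872385/3396*(-3649/164651746) = 499447332865/559157329416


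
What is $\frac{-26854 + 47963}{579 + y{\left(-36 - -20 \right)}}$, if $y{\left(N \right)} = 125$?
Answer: $\frac{1919}{64} \approx 29.984$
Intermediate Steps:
$\frac{-26854 + 47963}{579 + y{\left(-36 - -20 \right)}} = \frac{-26854 + 47963}{579 + 125} = \frac{21109}{704} = 21109 \cdot \frac{1}{704} = \frac{1919}{64}$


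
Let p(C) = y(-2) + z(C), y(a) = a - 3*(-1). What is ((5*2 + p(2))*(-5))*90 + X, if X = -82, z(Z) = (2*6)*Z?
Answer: -15832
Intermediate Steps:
z(Z) = 12*Z
y(a) = 3 + a (y(a) = a + 3 = 3 + a)
p(C) = 1 + 12*C (p(C) = (3 - 2) + 12*C = 1 + 12*C)
((5*2 + p(2))*(-5))*90 + X = ((5*2 + (1 + 12*2))*(-5))*90 - 82 = ((10 + (1 + 24))*(-5))*90 - 82 = ((10 + 25)*(-5))*90 - 82 = (35*(-5))*90 - 82 = -175*90 - 82 = -15750 - 82 = -15832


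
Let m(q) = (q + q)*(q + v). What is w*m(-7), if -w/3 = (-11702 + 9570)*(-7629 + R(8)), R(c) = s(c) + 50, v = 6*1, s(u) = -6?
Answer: -679191240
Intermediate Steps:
v = 6
m(q) = 2*q*(6 + q) (m(q) = (q + q)*(q + 6) = (2*q)*(6 + q) = 2*q*(6 + q))
R(c) = 44 (R(c) = -6 + 50 = 44)
w = -48513660 (w = -3*(-11702 + 9570)*(-7629 + 44) = -(-6396)*(-7585) = -3*16171220 = -48513660)
w*m(-7) = -97027320*(-7)*(6 - 7) = -97027320*(-7)*(-1) = -48513660*14 = -679191240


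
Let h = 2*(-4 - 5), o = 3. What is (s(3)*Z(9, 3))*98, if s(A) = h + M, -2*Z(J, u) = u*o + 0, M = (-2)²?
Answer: 6174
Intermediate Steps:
M = 4
Z(J, u) = -3*u/2 (Z(J, u) = -(u*3 + 0)/2 = -(3*u + 0)/2 = -3*u/2)
h = -18 (h = 2*(-9) = -18)
s(A) = -14 (s(A) = -18 + 4 = -14)
(s(3)*Z(9, 3))*98 = -(-21)*3*98 = -14*(-9/2)*98 = 63*98 = 6174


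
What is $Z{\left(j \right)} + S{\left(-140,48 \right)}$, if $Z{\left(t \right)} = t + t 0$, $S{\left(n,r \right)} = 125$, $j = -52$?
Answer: $73$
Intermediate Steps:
$Z{\left(t \right)} = t$ ($Z{\left(t \right)} = t + 0 = t$)
$Z{\left(j \right)} + S{\left(-140,48 \right)} = -52 + 125 = 73$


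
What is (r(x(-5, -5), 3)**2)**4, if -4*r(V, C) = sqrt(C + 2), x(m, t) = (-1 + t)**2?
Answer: 625/65536 ≈ 0.0095367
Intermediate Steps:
r(V, C) = -sqrt(2 + C)/4 (r(V, C) = -sqrt(C + 2)/4 = -sqrt(2 + C)/4)
(r(x(-5, -5), 3)**2)**4 = ((-sqrt(2 + 3)/4)**2)**4 = ((-sqrt(5)/4)**2)**4 = (5/16)**4 = 625/65536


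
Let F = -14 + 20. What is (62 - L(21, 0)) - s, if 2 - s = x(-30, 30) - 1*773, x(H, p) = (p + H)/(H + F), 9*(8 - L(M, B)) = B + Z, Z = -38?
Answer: -6527/9 ≈ -725.22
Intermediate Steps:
L(M, B) = 110/9 - B/9 (L(M, B) = 8 - (B - 38)/9 = 8 - (-38 + B)/9 = 8 + (38/9 - B/9) = 110/9 - B/9)
F = 6
x(H, p) = (H + p)/(6 + H) (x(H, p) = (p + H)/(H + 6) = (H + p)/(6 + H))
s = 775 (s = 2 - ((-30 + 30)/(6 - 30) - 1*773) = 2 - (0/(-24) - 773) = 2 - (-1/24*0 - 773) = 2 - (0 - 773) = 2 - 1*(-773) = 2 + 773 = 775)
(62 - L(21, 0)) - s = (62 - (110/9 - 1/9*0)) - 1*775 = (62 - (110/9 + 0)) - 775 = (62 - 1*110/9) - 775 = (62 - 110/9) - 775 = 448/9 - 775 = -6527/9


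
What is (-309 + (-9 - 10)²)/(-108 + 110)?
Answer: 26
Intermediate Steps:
(-309 + (-9 - 10)²)/(-108 + 110) = (-309 + (-19)²)/2 = (-309 + 361)*(½) = 52*(½) = 26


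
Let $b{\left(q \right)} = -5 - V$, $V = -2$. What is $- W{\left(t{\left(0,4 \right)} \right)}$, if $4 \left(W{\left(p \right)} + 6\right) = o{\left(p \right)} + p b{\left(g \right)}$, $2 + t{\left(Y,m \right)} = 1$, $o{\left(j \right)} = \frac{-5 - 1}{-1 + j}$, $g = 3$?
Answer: $\frac{9}{2} \approx 4.5$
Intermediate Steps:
$b{\left(q \right)} = -3$ ($b{\left(q \right)} = -5 - -2 = -5 + 2 = -3$)
$o{\left(j \right)} = - \frac{6}{-1 + j}$
$t{\left(Y,m \right)} = -1$ ($t{\left(Y,m \right)} = -2 + 1 = -1$)
$W{\left(p \right)} = -6 - \frac{3}{2 \left(-1 + p\right)} - \frac{3 p}{4}$ ($W{\left(p \right)} = -6 + \frac{- \frac{6}{-1 + p} + p \left(-3\right)}{4} = -6 + \frac{- \frac{6}{-1 + p} - 3 p}{4} = -6 - \left(\frac{3}{2 \left(-1 + p\right)} + \frac{3 p}{4}\right) = -6 - \frac{3}{2 \left(-1 + p\right)} - \frac{3 p}{4}$)
$- W{\left(t{\left(0,4 \right)} \right)} = - \frac{3 \left(6 - \left(-1\right)^{2} - -7\right)}{4 \left(-1 - 1\right)} = - \frac{3 \left(6 - 1 + 7\right)}{4 \left(-2\right)} = - \frac{3 \left(-1\right) \left(6 - 1 + 7\right)}{4 \cdot 2} = - \frac{3 \left(-1\right) 12}{4 \cdot 2} = \left(-1\right) \left(- \frac{9}{2}\right) = \frac{9}{2}$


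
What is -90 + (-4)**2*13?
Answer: 118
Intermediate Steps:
-90 + (-4)**2*13 = -90 + 16*13 = -90 + 208 = 118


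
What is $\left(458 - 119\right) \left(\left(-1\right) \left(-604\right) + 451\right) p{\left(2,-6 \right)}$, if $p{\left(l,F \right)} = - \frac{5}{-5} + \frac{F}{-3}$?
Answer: $1072935$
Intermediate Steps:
$p{\left(l,F \right)} = 1 - \frac{F}{3}$ ($p{\left(l,F \right)} = \left(-5\right) \left(- \frac{1}{5}\right) + F \left(- \frac{1}{3}\right) = 1 - \frac{F}{3}$)
$\left(458 - 119\right) \left(\left(-1\right) \left(-604\right) + 451\right) p{\left(2,-6 \right)} = \left(458 - 119\right) \left(\left(-1\right) \left(-604\right) + 451\right) \left(1 - -2\right) = 339 \left(604 + 451\right) \left(1 + 2\right) = 339 \cdot 1055 \cdot 3 = 357645 \cdot 3 = 1072935$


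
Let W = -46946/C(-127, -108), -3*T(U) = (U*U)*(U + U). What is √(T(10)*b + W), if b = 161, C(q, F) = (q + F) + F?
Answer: I*√2316408402/147 ≈ 327.41*I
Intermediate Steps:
T(U) = -2*U³/3 (T(U) = -U*U*(U + U)/3 = -U²*2*U/3 = -2*U³/3)
C(q, F) = q + 2*F (C(q, F) = (F + q) + F = q + 2*F)
W = 46946/343 (W = -46946/(-127 + 2*(-108)) = -46946/(-127 - 216) = -46946/(-343) = -46946*(-1/343) = 46946/343 ≈ 136.87)
√(T(10)*b + W) = √(-⅔*10³*161 + 46946/343) = √(-⅔*1000*161 + 46946/343) = √(-2000/3*161 + 46946/343) = √(-322000/3 + 46946/343) = √(-110305162/1029) = I*√2316408402/147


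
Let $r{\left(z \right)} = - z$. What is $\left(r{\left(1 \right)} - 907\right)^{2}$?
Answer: $824464$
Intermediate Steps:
$\left(r{\left(1 \right)} - 907\right)^{2} = \left(\left(-1\right) 1 - 907\right)^{2} = \left(-1 - 907\right)^{2} = \left(-908\right)^{2} = 824464$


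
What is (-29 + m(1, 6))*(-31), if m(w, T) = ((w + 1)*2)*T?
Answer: 155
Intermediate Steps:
m(w, T) = T*(2 + 2*w) (m(w, T) = ((1 + w)*2)*T = (2 + 2*w)*T = T*(2 + 2*w))
(-29 + m(1, 6))*(-31) = (-29 + 2*6*(1 + 1))*(-31) = (-29 + 2*6*2)*(-31) = (-29 + 24)*(-31) = -5*(-31) = 155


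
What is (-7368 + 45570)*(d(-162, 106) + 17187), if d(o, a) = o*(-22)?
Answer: 792729702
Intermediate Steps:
d(o, a) = -22*o
(-7368 + 45570)*(d(-162, 106) + 17187) = (-7368 + 45570)*(-22*(-162) + 17187) = 38202*(3564 + 17187) = 38202*20751 = 792729702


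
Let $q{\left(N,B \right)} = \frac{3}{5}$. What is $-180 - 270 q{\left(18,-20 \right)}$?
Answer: $-342$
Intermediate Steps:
$q{\left(N,B \right)} = \frac{3}{5}$ ($q{\left(N,B \right)} = 3 \cdot \frac{1}{5} = \frac{3}{5}$)
$-180 - 270 q{\left(18,-20 \right)} = -180 - 162 = -342$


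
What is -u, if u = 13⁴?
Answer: -28561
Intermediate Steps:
u = 28561
-u = -1*28561 = -28561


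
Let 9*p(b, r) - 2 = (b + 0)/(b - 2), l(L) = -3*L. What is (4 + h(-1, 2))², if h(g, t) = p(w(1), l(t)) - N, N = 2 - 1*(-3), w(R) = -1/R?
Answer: 400/729 ≈ 0.54870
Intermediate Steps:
N = 5 (N = 2 + 3 = 5)
p(b, r) = 2/9 + b/(9*(-2 + b)) (p(b, r) = 2/9 + ((b + 0)/(b - 2))/9 = 2/9 + (b/(-2 + b))/9 = 2/9 + b/(9*(-2 + b)))
h(g, t) = -128/27 (h(g, t) = (-4 + 3*(-1/1))/(9*(-2 - 1/1)) - 1*5 = (-4 + 3*(-1*1))/(9*(-2 - 1*1)) - 5 = (-4 + 3*(-1))/(9*(-2 - 1)) - 5 = (⅑)*(-4 - 3)/(-3) - 5 = (⅑)*(-⅓)*(-7) - 5 = 7/27 - 5 = -128/27)
(4 + h(-1, 2))² = (4 - 128/27)² = (-20/27)² = 400/729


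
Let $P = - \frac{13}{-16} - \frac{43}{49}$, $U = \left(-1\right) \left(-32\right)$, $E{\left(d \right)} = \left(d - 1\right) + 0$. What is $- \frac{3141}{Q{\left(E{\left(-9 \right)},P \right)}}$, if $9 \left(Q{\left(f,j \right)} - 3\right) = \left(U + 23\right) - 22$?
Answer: $- \frac{9423}{20} \approx -471.15$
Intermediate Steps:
$E{\left(d \right)} = -1 + d$ ($E{\left(d \right)} = \left(-1 + d\right) + 0 = -1 + d$)
$U = 32$
$P = - \frac{51}{784}$ ($P = \left(-13\right) \left(- \frac{1}{16}\right) - \frac{43}{49} = \frac{13}{16} - \frac{43}{49} = - \frac{51}{784} \approx -0.065051$)
$Q{\left(f,j \right)} = \frac{20}{3}$ ($Q{\left(f,j \right)} = 3 + \frac{\left(32 + 23\right) - 22}{9} = 3 + \frac{55 - 22}{9} = 3 + \frac{1}{9} \cdot 33 = 3 + \frac{11}{3} = \frac{20}{3}$)
$- \frac{3141}{Q{\left(E{\left(-9 \right)},P \right)}} = - \frac{3141}{\frac{20}{3}} = \left(-3141\right) \frac{3}{20} = - \frac{9423}{20}$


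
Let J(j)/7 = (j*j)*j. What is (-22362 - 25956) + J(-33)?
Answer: -299877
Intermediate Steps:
J(j) = 7*j³ (J(j) = 7*((j*j)*j) = 7*(j²*j) = 7*j³)
(-22362 - 25956) + J(-33) = (-22362 - 25956) + 7*(-33)³ = -48318 + 7*(-35937) = -48318 - 251559 = -299877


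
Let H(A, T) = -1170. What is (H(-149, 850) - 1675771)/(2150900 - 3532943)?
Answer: 1676941/1382043 ≈ 1.2134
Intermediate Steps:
(H(-149, 850) - 1675771)/(2150900 - 3532943) = (-1170 - 1675771)/(2150900 - 3532943) = -1676941/(-1382043) = -1676941*(-1/1382043) = 1676941/1382043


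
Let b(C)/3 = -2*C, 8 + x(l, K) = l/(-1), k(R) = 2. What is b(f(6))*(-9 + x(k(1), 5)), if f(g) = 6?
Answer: 684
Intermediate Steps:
x(l, K) = -8 - l (x(l, K) = -8 + l/(-1) = -8 + l*(-1) = -8 - l)
b(C) = -6*C (b(C) = 3*(-2*C) = -6*C)
b(f(6))*(-9 + x(k(1), 5)) = (-6*6)*(-9 + (-8 - 1*2)) = -36*(-9 + (-8 - 2)) = -36*(-9 - 10) = -36*(-19) = 684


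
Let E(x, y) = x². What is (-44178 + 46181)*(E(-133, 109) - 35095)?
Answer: -34864218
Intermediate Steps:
(-44178 + 46181)*(E(-133, 109) - 35095) = (-44178 + 46181)*((-133)² - 35095) = 2003*(17689 - 35095) = 2003*(-17406) = -34864218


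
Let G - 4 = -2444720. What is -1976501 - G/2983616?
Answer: -1474279390725/745904 ≈ -1.9765e+6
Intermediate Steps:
G = -2444716 (G = 4 - 2444720 = -2444716)
-1976501 - G/2983616 = -1976501 - (-2444716)/2983616 = -1976501 - 1*(-611179/745904) = -1976501 + 611179/745904 = -1474279390725/745904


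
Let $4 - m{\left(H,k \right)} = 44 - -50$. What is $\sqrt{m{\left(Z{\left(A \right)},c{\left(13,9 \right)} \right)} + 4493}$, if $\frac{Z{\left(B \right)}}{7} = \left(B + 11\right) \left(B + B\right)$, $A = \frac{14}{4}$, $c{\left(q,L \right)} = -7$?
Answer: $\sqrt{4403} \approx 66.355$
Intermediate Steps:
$A = \frac{7}{2}$ ($A = 14 \cdot \frac{1}{4} = \frac{7}{2} \approx 3.5$)
$Z{\left(B \right)} = 14 B \left(11 + B\right)$ ($Z{\left(B \right)} = 7 \left(B + 11\right) \left(B + B\right) = 7 \left(11 + B\right) 2 B = 7 \cdot 2 B \left(11 + B\right) = 14 B \left(11 + B\right)$)
$m{\left(H,k \right)} = -90$ ($m{\left(H,k \right)} = 4 - \left(44 - -50\right) = 4 - \left(44 + 50\right) = 4 - 94 = -90$)
$\sqrt{m{\left(Z{\left(A \right)},c{\left(13,9 \right)} \right)} + 4493} = \sqrt{-90 + 4493} = \sqrt{4403}$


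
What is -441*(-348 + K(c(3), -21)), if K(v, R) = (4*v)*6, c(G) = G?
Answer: 121716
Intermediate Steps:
K(v, R) = 24*v
-441*(-348 + K(c(3), -21)) = -441*(-348 + 24*3) = -441*(-348 + 72) = -441*(-276) = 121716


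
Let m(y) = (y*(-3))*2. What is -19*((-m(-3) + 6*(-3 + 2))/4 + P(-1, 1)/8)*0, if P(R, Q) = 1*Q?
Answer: 0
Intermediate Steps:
m(y) = -6*y (m(y) = -3*y*2 = -6*y)
P(R, Q) = Q
-19*((-m(-3) + 6*(-3 + 2))/4 + P(-1, 1)/8)*0 = -19*((-(-6)*(-3) + 6*(-3 + 2))/4 + 1/8)*0 = -19*((-1*18 + 6*(-1))*(1/4) + 1*(1/8))*0 = -19*((-18 - 6)*(1/4) + 1/8)*0 = -19*(-24*1/4 + 1/8)*0 = -19*(-6 + 1/8)*0 = -19*(-47/8)*0 = (893/8)*0 = 0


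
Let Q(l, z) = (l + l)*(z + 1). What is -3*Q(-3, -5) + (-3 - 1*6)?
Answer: -81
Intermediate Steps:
Q(l, z) = 2*l*(1 + z) (Q(l, z) = (2*l)*(1 + z) = 2*l*(1 + z))
-3*Q(-3, -5) + (-3 - 1*6) = -6*(-3)*(1 - 5) + (-3 - 1*6) = -6*(-3)*(-4) + (-3 - 6) = -3*24 - 9 = -72 - 9 = -81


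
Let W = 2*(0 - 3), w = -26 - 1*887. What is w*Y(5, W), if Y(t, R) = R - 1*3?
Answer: 8217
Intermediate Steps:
w = -913 (w = -26 - 887 = -913)
W = -6 (W = 2*(-3) = -6)
Y(t, R) = -3 + R (Y(t, R) = R - 3 = -3 + R)
w*Y(5, W) = -913*(-3 - 6) = -913*(-9) = 8217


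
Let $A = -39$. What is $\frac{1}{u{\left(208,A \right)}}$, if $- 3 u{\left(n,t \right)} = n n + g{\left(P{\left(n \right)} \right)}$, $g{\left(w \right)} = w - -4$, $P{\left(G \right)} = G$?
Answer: $- \frac{1}{14492} \approx -6.9004 \cdot 10^{-5}$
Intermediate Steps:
$g{\left(w \right)} = 4 + w$ ($g{\left(w \right)} = w + 4 = 4 + w$)
$u{\left(n,t \right)} = - \frac{4}{3} - \frac{n}{3} - \frac{n^{2}}{3}$ ($u{\left(n,t \right)} = - \frac{n n + \left(4 + n\right)}{3} = - \frac{n^{2} + \left(4 + n\right)}{3} = - \frac{4 + n + n^{2}}{3} = - \frac{4}{3} - \frac{n}{3} - \frac{n^{2}}{3}$)
$\frac{1}{u{\left(208,A \right)}} = \frac{1}{- \frac{4}{3} - \frac{208}{3} - \frac{208^{2}}{3}} = \frac{1}{- \frac{4}{3} - \frac{208}{3} - \frac{43264}{3}} = \frac{1}{-14492} = - \frac{1}{14492}$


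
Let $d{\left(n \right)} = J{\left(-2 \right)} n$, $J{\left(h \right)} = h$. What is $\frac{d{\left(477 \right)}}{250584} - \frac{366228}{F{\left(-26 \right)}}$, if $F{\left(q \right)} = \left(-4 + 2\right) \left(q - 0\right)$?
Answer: $- \frac{72146955}{10244} \approx -7042.9$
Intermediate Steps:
$F{\left(q \right)} = - 2 q$ ($F{\left(q \right)} = - 2 \left(q + 0\right) = - 2 q$)
$d{\left(n \right)} = - 2 n$
$\frac{d{\left(477 \right)}}{250584} - \frac{366228}{F{\left(-26 \right)}} = \frac{\left(-2\right) 477}{250584} - \frac{366228}{\left(-2\right) \left(-26\right)} = \left(-954\right) \frac{1}{250584} - \frac{366228}{52} = - \frac{3}{788} - \frac{91557}{13} = - \frac{72146955}{10244}$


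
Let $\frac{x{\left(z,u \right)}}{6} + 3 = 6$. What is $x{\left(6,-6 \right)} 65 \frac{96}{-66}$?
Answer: $- \frac{18720}{11} \approx -1701.8$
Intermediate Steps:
$x{\left(z,u \right)} = 18$ ($x{\left(z,u \right)} = -18 + 6 \cdot 6 = -18 + 36 = 18$)
$x{\left(6,-6 \right)} 65 \frac{96}{-66} = 18 \cdot 65 \frac{96}{-66} = 1170 \cdot 96 \left(- \frac{1}{66}\right) = 1170 \left(- \frac{16}{11}\right) = - \frac{18720}{11}$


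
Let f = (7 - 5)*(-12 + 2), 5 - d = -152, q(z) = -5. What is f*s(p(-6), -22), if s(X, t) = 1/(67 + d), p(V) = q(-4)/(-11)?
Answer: -5/56 ≈ -0.089286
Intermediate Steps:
d = 157 (d = 5 - 1*(-152) = 5 + 152 = 157)
p(V) = 5/11 (p(V) = -5/(-11) = -5*(-1/11) = 5/11)
f = -20 (f = 2*(-10) = -20)
s(X, t) = 1/224 (s(X, t) = 1/(67 + 157) = 1/224)
f*s(p(-6), -22) = -20*1/224 = -5/56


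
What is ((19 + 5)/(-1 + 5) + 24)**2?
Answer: 900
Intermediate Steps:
((19 + 5)/(-1 + 5) + 24)**2 = (24/4 + 24)**2 = (24*(1/4) + 24)**2 = (6 + 24)**2 = 30**2 = 900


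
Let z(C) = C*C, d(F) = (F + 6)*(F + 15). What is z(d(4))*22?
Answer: 794200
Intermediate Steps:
d(F) = (6 + F)*(15 + F)
z(C) = C²
z(d(4))*22 = (90 + 4² + 21*4)²*22 = (90 + 16 + 84)²*22 = 190²*22 = 36100*22 = 794200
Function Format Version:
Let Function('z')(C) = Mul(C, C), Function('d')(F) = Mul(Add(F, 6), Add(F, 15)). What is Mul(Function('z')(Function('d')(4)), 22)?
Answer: 794200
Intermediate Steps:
Function('d')(F) = Mul(Add(6, F), Add(15, F))
Function('z')(C) = Pow(C, 2)
Mul(Function('z')(Function('d')(4)), 22) = Mul(Pow(Add(90, Pow(4, 2), Mul(21, 4)), 2), 22) = Mul(Pow(Add(90, 16, 84), 2), 22) = Mul(Pow(190, 2), 22) = Mul(36100, 22) = 794200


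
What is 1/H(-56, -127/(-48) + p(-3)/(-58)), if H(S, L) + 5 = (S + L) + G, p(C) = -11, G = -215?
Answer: -1392/380245 ≈ -0.0036608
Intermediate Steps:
H(S, L) = -220 + L + S (H(S, L) = -5 + ((S + L) - 215) = -5 + ((L + S) - 215) = -5 + (-215 + L + S) = -220 + L + S)
1/H(-56, -127/(-48) + p(-3)/(-58)) = 1/(-220 + (-127/(-48) - 11/(-58)) - 56) = 1/(-220 + (-127*(-1/48) - 11*(-1/58)) - 56) = 1/(-220 + (127/48 + 11/58) - 56) = 1/(-220 + 3947/1392 - 56) = 1/(-380245/1392) = -1392/380245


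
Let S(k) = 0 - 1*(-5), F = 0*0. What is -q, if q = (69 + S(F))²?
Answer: -5476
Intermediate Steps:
F = 0
S(k) = 5 (S(k) = 0 + 5 = 5)
q = 5476 (q = (69 + 5)² = 74² = 5476)
-q = -1*5476 = -5476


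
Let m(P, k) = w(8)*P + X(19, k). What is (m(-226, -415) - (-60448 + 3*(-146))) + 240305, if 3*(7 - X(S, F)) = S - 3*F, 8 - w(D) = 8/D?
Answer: 897584/3 ≈ 2.9919e+5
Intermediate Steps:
w(D) = 8 - 8/D
X(S, F) = 7 + F - S/3 (X(S, F) = 7 - (S - 3*F)/3 = 7 + (F - S/3) = 7 + F - S/3)
m(P, k) = ⅔ + k + 7*P (m(P, k) = (8 - 8/8)*P + (7 + k - ⅓*19) = (8 - 8*⅛)*P + (7 + k - 19/3) = (8 - 1)*P + (⅔ + k) = 7*P + (⅔ + k) = ⅔ + k + 7*P)
(m(-226, -415) - (-60448 + 3*(-146))) + 240305 = ((⅔ - 415 + 7*(-226)) - (-60448 + 3*(-146))) + 240305 = ((⅔ - 415 - 1582) - (-60448 - 438)) + 240305 = (-5989/3 - 1*(-60886)) + 240305 = (-5989/3 + 60886) + 240305 = 176669/3 + 240305 = 897584/3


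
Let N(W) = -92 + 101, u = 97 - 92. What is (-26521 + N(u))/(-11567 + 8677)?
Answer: 13256/1445 ≈ 9.1737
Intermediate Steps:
u = 5
N(W) = 9
(-26521 + N(u))/(-11567 + 8677) = (-26521 + 9)/(-11567 + 8677) = -26512/(-2890) = -26512*(-1/2890) = 13256/1445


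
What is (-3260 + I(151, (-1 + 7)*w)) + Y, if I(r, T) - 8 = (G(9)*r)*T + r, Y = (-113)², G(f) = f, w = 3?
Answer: 34130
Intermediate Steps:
Y = 12769
I(r, T) = 8 + r + 9*T*r (I(r, T) = 8 + ((9*r)*T + r) = 8 + (9*T*r + r) = 8 + (r + 9*T*r) = 8 + r + 9*T*r)
(-3260 + I(151, (-1 + 7)*w)) + Y = (-3260 + (8 + 151 + 9*((-1 + 7)*3)*151)) + 12769 = (-3260 + (8 + 151 + 9*(6*3)*151)) + 12769 = (-3260 + (8 + 151 + 9*18*151)) + 12769 = (-3260 + (8 + 151 + 24462)) + 12769 = (-3260 + 24621) + 12769 = 21361 + 12769 = 34130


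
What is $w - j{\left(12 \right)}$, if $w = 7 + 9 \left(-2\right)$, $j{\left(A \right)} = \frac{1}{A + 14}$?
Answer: $- \frac{287}{26} \approx -11.038$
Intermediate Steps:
$j{\left(A \right)} = \frac{1}{14 + A}$
$w = -11$ ($w = 7 - 18 = -11$)
$w - j{\left(12 \right)} = -11 - \frac{1}{14 + 12} = -11 - \frac{1}{26} = - \frac{287}{26}$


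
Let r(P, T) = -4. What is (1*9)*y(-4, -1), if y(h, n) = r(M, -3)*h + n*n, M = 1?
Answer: 153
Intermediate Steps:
y(h, n) = n**2 - 4*h (y(h, n) = -4*h + n*n = -4*h + n**2 = n**2 - 4*h)
(1*9)*y(-4, -1) = (1*9)*((-1)**2 - 4*(-4)) = 9*(1 + 16) = 9*17 = 153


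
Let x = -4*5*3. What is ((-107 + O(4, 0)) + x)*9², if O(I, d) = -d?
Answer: -13527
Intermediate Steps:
x = -60 (x = -20*3 = -60)
((-107 + O(4, 0)) + x)*9² = ((-107 - 1*0) - 60)*9² = ((-107 + 0) - 60)*81 = (-107 - 60)*81 = -167*81 = -13527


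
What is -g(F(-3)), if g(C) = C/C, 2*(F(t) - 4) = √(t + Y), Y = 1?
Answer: -1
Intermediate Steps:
F(t) = 4 + √(1 + t)/2 (F(t) = 4 + √(t + 1)/2 = 4 + √(1 + t)/2)
g(C) = 1
-g(F(-3)) = -1*1 = -1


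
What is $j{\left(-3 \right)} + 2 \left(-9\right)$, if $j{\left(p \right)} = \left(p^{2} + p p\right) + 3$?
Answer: $3$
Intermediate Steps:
$j{\left(p \right)} = 3 + 2 p^{2}$ ($j{\left(p \right)} = \left(p^{2} + p^{2}\right) + 3 = 2 p^{2} + 3 = 3 + 2 p^{2}$)
$j{\left(-3 \right)} + 2 \left(-9\right) = \left(3 + 2 \left(-3\right)^{2}\right) + 2 \left(-9\right) = \left(3 + 2 \cdot 9\right) - 18 = \left(3 + 18\right) - 18 = 21 - 18 = 3$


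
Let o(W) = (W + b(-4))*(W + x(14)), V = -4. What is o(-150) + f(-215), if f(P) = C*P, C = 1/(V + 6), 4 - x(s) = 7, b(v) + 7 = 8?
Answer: 45379/2 ≈ 22690.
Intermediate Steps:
b(v) = 1 (b(v) = -7 + 8 = 1)
x(s) = -3 (x(s) = 4 - 1*7 = 4 - 7 = -3)
C = ½ (C = 1/(-4 + 6) = 1/2 = ½ ≈ 0.50000)
f(P) = P/2
o(W) = (1 + W)*(-3 + W) (o(W) = (W + 1)*(W - 3) = (1 + W)*(-3 + W))
o(-150) + f(-215) = (-3 + (-150)² - 2*(-150)) + (½)*(-215) = (-3 + 22500 + 300) - 215/2 = 22797 - 215/2 = 45379/2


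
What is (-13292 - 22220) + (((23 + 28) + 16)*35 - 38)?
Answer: -33205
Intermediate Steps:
(-13292 - 22220) + (((23 + 28) + 16)*35 - 38) = -35512 + ((51 + 16)*35 - 38) = -35512 + (67*35 - 38) = -35512 + (2345 - 38) = -35512 + 2307 = -33205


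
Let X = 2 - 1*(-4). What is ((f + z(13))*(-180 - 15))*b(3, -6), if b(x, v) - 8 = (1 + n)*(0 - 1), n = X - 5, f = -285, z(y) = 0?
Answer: 333450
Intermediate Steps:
X = 6 (X = 2 + 4 = 6)
n = 1 (n = 6 - 5 = 1)
b(x, v) = 6 (b(x, v) = 8 + (1 + 1)*(0 - 1) = 8 + 2*(-1) = 8 - 2 = 6)
((f + z(13))*(-180 - 15))*b(3, -6) = ((-285 + 0)*(-180 - 15))*6 = -285*(-195)*6 = 55575*6 = 333450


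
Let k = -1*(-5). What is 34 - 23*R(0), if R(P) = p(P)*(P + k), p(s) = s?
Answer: 34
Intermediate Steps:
k = 5
R(P) = P*(5 + P) (R(P) = P*(P + 5) = P*(5 + P))
34 - 23*R(0) = 34 - 0*(5 + 0) = 34 - 0*5 = 34 - 23*0 = 34 + 0 = 34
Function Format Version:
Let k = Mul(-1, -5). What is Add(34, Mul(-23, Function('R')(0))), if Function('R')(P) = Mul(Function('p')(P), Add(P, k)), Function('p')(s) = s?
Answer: 34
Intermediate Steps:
k = 5
Function('R')(P) = Mul(P, Add(5, P)) (Function('R')(P) = Mul(P, Add(P, 5)) = Mul(P, Add(5, P)))
Add(34, Mul(-23, Function('R')(0))) = Add(34, Mul(-23, Mul(0, Add(5, 0)))) = Add(34, Mul(-23, Mul(0, 5))) = Add(34, Mul(-23, 0)) = Add(34, 0) = 34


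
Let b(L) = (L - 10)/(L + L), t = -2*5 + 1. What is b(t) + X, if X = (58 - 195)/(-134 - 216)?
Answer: 2279/1575 ≈ 1.4470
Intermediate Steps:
t = -9 (t = -10 + 1 = -9)
X = 137/350 (X = -137/(-350) = -137*(-1/350) = 137/350 ≈ 0.39143)
b(L) = (-10 + L)/(2*L) (b(L) = (-10 + L)/((2*L)) = (-10 + L)*(1/(2*L)) = (-10 + L)/(2*L))
b(t) + X = (½)*(-10 - 9)/(-9) + 137/350 = (½)*(-⅑)*(-19) + 137/350 = 19/18 + 137/350 = 2279/1575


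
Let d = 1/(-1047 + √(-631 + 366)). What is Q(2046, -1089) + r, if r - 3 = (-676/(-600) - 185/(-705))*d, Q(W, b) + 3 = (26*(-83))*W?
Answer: -11376882431242957/2576713900 - 9793*I*√265/7730141700 ≈ -4.4153e+6 - 2.0623e-5*I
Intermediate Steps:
Q(W, b) = -3 - 2158*W (Q(W, b) = -3 + (26*(-83))*W = -3 - 2158*W)
d = 1/(-1047 + I*√265) (d = 1/(-1047 + √(-265)) = 1/(-1047 + I*√265) ≈ -0.00095488 - 1.485e-5*I)
r = 7726723943/2576713900 - 9793*I*√265/7730141700 (r = 3 + (-676/(-600) - 185/(-705))*(-1047/1096474 - I*√265/1096474) = 3 + (-676*(-1/600) - 185*(-1/705))*(-1047/1096474 - I*√265/1096474) = 3 + (169/150 + 37/141)*(-1047/1096474 - I*√265/1096474) = 3 + 9793*(-1047/1096474 - I*√265/1096474)/7050 = 3 + (-3417757/2576713900 - 9793*I*√265/7730141700) = 7726723943/2576713900 - 9793*I*√265/7730141700 ≈ 2.9987 - 2.0623e-5*I)
Q(2046, -1089) + r = (-3 - 2158*2046) + (7726723943/2576713900 - 9793*I*√265/7730141700) = (-3 - 4415268) + (7726723943/2576713900 - 9793*I*√265/7730141700) = -4415271 + (7726723943/2576713900 - 9793*I*√265/7730141700) = -11376882431242957/2576713900 - 9793*I*√265/7730141700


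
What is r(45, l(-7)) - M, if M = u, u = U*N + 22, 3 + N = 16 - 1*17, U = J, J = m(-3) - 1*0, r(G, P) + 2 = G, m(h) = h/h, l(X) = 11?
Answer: 25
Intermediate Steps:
m(h) = 1
r(G, P) = -2 + G
J = 1 (J = 1 - 1*0 = 1 + 0 = 1)
U = 1
N = -4 (N = -3 + (16 - 1*17) = -3 + (16 - 17) = -3 - 1 = -4)
u = 18 (u = 1*(-4) + 22 = -4 + 22 = 18)
M = 18
r(45, l(-7)) - M = (-2 + 45) - 1*18 = 43 - 18 = 25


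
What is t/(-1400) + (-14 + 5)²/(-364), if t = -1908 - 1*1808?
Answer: 22129/9100 ≈ 2.4318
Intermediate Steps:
t = -3716 (t = -1908 - 1808 = -3716)
t/(-1400) + (-14 + 5)²/(-364) = -3716/(-1400) + (-14 + 5)²/(-364) = -3716*(-1/1400) + (-9)²*(-1/364) = 929/350 + 81*(-1/364) = 929/350 - 81/364 = 22129/9100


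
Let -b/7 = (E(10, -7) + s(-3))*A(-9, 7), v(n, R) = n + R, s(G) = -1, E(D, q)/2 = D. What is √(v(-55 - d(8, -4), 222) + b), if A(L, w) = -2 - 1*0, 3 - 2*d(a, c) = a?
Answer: √1742/2 ≈ 20.869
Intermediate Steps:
E(D, q) = 2*D
d(a, c) = 3/2 - a/2
A(L, w) = -2 (A(L, w) = -2 + 0 = -2)
v(n, R) = R + n
b = 266 (b = -7*(2*10 - 1)*(-2) = -7*(20 - 1)*(-2) = -133*(-2) = -7*(-38) = 266)
√(v(-55 - d(8, -4), 222) + b) = √((222 + (-55 - (3/2 - ½*8))) + 266) = √((222 + (-55 - (3/2 - 4))) + 266) = √((222 + (-55 - 1*(-5/2))) + 266) = √((222 + (-55 + 5/2)) + 266) = √((222 - 105/2) + 266) = √(339/2 + 266) = √(871/2) = √1742/2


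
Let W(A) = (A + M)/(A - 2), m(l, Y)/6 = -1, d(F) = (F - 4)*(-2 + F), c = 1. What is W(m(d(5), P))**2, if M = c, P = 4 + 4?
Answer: 25/64 ≈ 0.39063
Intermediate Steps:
d(F) = (-4 + F)*(-2 + F)
P = 8
M = 1
m(l, Y) = -6 (m(l, Y) = 6*(-1) = -6)
W(A) = (1 + A)/(-2 + A) (W(A) = (A + 1)/(A - 2) = (1 + A)/(-2 + A))
W(m(d(5), P))**2 = ((1 - 6)/(-2 - 6))**2 = (-5/(-8))**2 = (-1/8*(-5))**2 = (5/8)**2 = 25/64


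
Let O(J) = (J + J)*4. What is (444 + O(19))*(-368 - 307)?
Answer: -402300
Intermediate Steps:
O(J) = 8*J (O(J) = (2*J)*4 = 8*J)
(444 + O(19))*(-368 - 307) = (444 + 8*19)*(-368 - 307) = (444 + 152)*(-675) = 596*(-675) = -402300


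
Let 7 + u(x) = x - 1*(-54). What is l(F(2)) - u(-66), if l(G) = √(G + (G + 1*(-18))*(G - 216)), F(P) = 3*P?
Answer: 19 + √2526 ≈ 69.259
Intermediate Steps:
u(x) = 47 + x (u(x) = -7 + (x - 1*(-54)) = -7 + (x + 54) = -7 + (54 + x) = 47 + x)
l(G) = √(G + (-216 + G)*(-18 + G)) (l(G) = √(G + (G - 18)*(-216 + G)) = √(G + (-18 + G)*(-216 + G)) = √(G + (-216 + G)*(-18 + G)))
l(F(2)) - u(-66) = √(3888 + (3*2)² - 699*2) - (47 - 66) = √(3888 + 6² - 233*6) - 1*(-19) = √(3888 + 36 - 1398) + 19 = √2526 + 19 = 19 + √2526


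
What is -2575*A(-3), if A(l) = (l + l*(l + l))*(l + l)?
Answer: 231750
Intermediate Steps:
A(l) = 2*l*(l + 2*l²) (A(l) = (l + l*(2*l))*(2*l) = (l + 2*l²)*(2*l) = 2*l*(l + 2*l²))
-2575*A(-3) = -2575*(-3)²*(2 + 4*(-3)) = -23175*(2 - 12) = -23175*(-10) = -2575*(-90) = 231750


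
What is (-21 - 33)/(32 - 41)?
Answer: 6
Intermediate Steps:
(-21 - 33)/(32 - 41) = -54/(-9) = -54*(-1/9) = 6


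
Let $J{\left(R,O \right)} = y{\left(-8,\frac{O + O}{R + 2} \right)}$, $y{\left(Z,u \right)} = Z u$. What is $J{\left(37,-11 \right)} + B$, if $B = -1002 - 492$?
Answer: $- \frac{58090}{39} \approx -1489.5$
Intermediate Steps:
$B = -1494$
$J{\left(R,O \right)} = - \frac{16 O}{2 + R}$ ($J{\left(R,O \right)} = - 8 \frac{O + O}{R + 2} = - 8 \frac{2 O}{2 + R} = - \frac{16 O}{2 + R}$)
$J{\left(37,-11 \right)} + B = \left(-16\right) \left(-11\right) \frac{1}{2 + 37} - 1494 = \left(-16\right) \left(-11\right) \frac{1}{39} - 1494 = \frac{176}{39} - 1494 = - \frac{58090}{39}$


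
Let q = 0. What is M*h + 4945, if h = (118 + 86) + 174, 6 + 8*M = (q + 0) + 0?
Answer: 9323/2 ≈ 4661.5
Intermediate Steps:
M = -¾ (M = -¾ + ((0 + 0) + 0)/8 = -¾ + (0 + 0)/8 = -¾ + (⅛)*0 = -¾ + 0 = -¾ ≈ -0.75000)
h = 378 (h = 204 + 174 = 378)
M*h + 4945 = -¾*378 + 4945 = -567/2 + 4945 = 9323/2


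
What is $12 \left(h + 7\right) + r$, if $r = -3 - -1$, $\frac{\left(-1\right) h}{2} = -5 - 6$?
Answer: $346$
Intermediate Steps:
$h = 22$ ($h = - 2 \left(-5 - 6\right) = \left(-2\right) \left(-11\right) = 22$)
$r = -2$ ($r = -3 + 1 = -2$)
$12 \left(h + 7\right) + r = 12 \left(22 + 7\right) - 2 = 12 \cdot 29 - 2 = 348 - 2 = 346$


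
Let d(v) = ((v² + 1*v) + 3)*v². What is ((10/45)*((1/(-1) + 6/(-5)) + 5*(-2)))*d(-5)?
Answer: -14030/9 ≈ -1558.9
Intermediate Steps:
d(v) = v²*(3 + v + v²) (d(v) = ((v² + v) + 3)*v² = ((v + v²) + 3)*v² = (3 + v + v²)*v² = v²*(3 + v + v²))
((10/45)*((1/(-1) + 6/(-5)) + 5*(-2)))*d(-5) = ((10/45)*((1/(-1) + 6/(-5)) + 5*(-2)))*((-5)²*(3 - 5 + (-5)²)) = ((10*(1/45))*((1*(-1) + 6*(-⅕)) - 10))*(25*(3 - 5 + 25)) = (2*((-1 - 6/5) - 10)/9)*(25*23) = (2*(-11/5 - 10)/9)*575 = ((2/9)*(-61/5))*575 = -122/45*575 = -14030/9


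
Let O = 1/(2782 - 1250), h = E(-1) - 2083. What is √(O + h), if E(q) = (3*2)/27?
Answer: I*√10998737773/2298 ≈ 45.637*I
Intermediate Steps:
E(q) = 2/9 (E(q) = 6*(1/27) = 2/9)
h = -18745/9 (h = 2/9 - 2083 = -18745/9 ≈ -2082.8)
O = 1/1532 ≈ 0.00065274
√(O + h) = √(1/1532 - 18745/9) = √(-28717331/13788) = I*√10998737773/2298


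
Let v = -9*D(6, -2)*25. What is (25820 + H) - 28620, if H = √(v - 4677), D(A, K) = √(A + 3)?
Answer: -2800 + 2*I*√1338 ≈ -2800.0 + 73.157*I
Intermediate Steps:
D(A, K) = √(3 + A)
v = -675 (v = -9*√(3 + 6)*25 = -9*√9*25 = -9*3*25 = -27*25 = -675)
H = 2*I*√1338 (H = √(-675 - 4677) = √(-5352) = 2*I*√1338 ≈ 73.157*I)
(25820 + H) - 28620 = (25820 + 2*I*√1338) - 28620 = -2800 + 2*I*√1338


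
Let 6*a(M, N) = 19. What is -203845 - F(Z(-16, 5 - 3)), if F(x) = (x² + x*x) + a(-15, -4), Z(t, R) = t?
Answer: -1226161/6 ≈ -2.0436e+5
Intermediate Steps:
a(M, N) = 19/6 (a(M, N) = (⅙)*19 = 19/6)
F(x) = 19/6 + 2*x² (F(x) = (x² + x*x) + 19/6 = (x² + x²) + 19/6 = 2*x² + 19/6 = 19/6 + 2*x²)
-203845 - F(Z(-16, 5 - 3)) = -203845 - (19/6 + 2*(-16)²) = -203845 - (19/6 + 2*256) = -203845 - (19/6 + 512) = -203845 - 1*3091/6 = -203845 - 3091/6 = -1226161/6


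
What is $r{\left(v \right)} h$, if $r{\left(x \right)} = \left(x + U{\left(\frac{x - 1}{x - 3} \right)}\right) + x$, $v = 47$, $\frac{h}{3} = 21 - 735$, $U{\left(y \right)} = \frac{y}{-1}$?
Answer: $- \frac{2190195}{11} \approx -1.9911 \cdot 10^{5}$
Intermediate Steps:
$U{\left(y \right)} = - y$ ($U{\left(y \right)} = y \left(-1\right) = - y$)
$h = -2142$ ($h = 3 \left(21 - 735\right) = 3 \left(-714\right) = -2142$)
$r{\left(x \right)} = 2 x - \frac{-1 + x}{-3 + x}$ ($r{\left(x \right)} = \left(x - \frac{x - 1}{x - 3}\right) + x = \left(x - \frac{-1 + x}{-3 + x}\right) + x = 2 x - \frac{-1 + x}{-3 + x}$)
$r{\left(v \right)} h = \frac{1 - 47 + 2 \cdot 47 \left(-3 + 47\right)}{-3 + 47} \left(-2142\right) = \frac{1 - 47 + 2 \cdot 47 \cdot 44}{44} \left(-2142\right) = \frac{1 - 47 + 4136}{44} \left(-2142\right) = \frac{1}{44} \cdot 4090 \left(-2142\right) = \frac{2045}{22} \left(-2142\right) = - \frac{2190195}{11}$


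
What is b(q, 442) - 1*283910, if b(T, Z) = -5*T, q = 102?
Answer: -284420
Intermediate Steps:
b(q, 442) - 1*283910 = -5*102 - 1*283910 = -510 - 283910 = -284420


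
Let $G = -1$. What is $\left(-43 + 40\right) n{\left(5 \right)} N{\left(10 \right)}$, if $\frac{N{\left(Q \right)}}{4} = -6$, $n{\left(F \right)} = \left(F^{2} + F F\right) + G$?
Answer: $3528$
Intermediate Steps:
$n{\left(F \right)} = -1 + 2 F^{2}$ ($n{\left(F \right)} = \left(F^{2} + F F\right) - 1 = \left(F^{2} + F^{2}\right) - 1 = 2 F^{2} - 1 = -1 + 2 F^{2}$)
$N{\left(Q \right)} = -24$ ($N{\left(Q \right)} = 4 \left(-6\right) = -24$)
$\left(-43 + 40\right) n{\left(5 \right)} N{\left(10 \right)} = \left(-43 + 40\right) \left(-1 + 2 \cdot 5^{2}\right) \left(-24\right) = - 3 \left(-1 + 2 \cdot 25\right) \left(-24\right) = - 3 \left(-1 + 50\right) \left(-24\right) = \left(-3\right) 49 \left(-24\right) = \left(-147\right) \left(-24\right) = 3528$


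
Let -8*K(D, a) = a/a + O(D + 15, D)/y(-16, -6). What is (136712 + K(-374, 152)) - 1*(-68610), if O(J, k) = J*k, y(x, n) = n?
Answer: 2497429/12 ≈ 2.0812e+5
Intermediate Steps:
K(D, a) = -1/8 + D*(15 + D)/48 (K(D, a) = -(a/a + ((D + 15)*D)/(-6))/8 = -(1 + ((15 + D)*D)*(-1/6))/8 = -(1 + (D*(15 + D))*(-1/6))/8 = -(1 - D*(15 + D)/6)/8 = -1/8 + D*(15 + D)/48)
(136712 + K(-374, 152)) - 1*(-68610) = (136712 + (-1/8 + (1/48)*(-374)*(15 - 374))) - 1*(-68610) = (136712 + (-1/8 + (1/48)*(-374)*(-359))) + 68610 = (136712 + (-1/8 + 67133/24)) + 68610 = (136712 + 33565/12) + 68610 = 1674109/12 + 68610 = 2497429/12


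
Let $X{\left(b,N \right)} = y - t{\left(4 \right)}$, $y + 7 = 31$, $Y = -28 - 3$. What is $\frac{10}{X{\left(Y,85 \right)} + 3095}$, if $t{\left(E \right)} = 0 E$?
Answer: $\frac{10}{3119} \approx 0.0032062$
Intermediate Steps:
$t{\left(E \right)} = 0$
$Y = -31$
$y = 24$ ($y = -7 + 31 = 24$)
$X{\left(b,N \right)} = 24$ ($X{\left(b,N \right)} = 24 - 0 = 24 + 0 = 24$)
$\frac{10}{X{\left(Y,85 \right)} + 3095} = \frac{10}{24 + 3095} = \frac{10}{3119}$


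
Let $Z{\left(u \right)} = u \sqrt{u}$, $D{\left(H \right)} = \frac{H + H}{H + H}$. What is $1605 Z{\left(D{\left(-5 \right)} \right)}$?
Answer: $1605$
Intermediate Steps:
$D{\left(H \right)} = 1$ ($D{\left(H \right)} = \frac{2 H}{2 H} = 2 H \frac{1}{2 H} = 1$)
$Z{\left(u \right)} = u^{\frac{3}{2}}$
$1605 Z{\left(D{\left(-5 \right)} \right)} = 1605 \cdot 1^{\frac{3}{2}} = 1605 \cdot 1 = 1605$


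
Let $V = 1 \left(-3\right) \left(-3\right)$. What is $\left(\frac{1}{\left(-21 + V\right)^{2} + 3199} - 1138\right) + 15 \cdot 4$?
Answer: $- \frac{3603753}{3343} \approx -1078.0$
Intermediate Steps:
$V = 9$ ($V = \left(-3\right) \left(-3\right) = 9$)
$\left(\frac{1}{\left(-21 + V\right)^{2} + 3199} - 1138\right) + 15 \cdot 4 = \left(\frac{1}{\left(-21 + 9\right)^{2} + 3199} - 1138\right) + 15 \cdot 4 = \left(\frac{1}{\left(-12\right)^{2} + 3199} - 1138\right) + 60 = \left(\frac{1}{144 + 3199} - 1138\right) + 60 = \left(\frac{1}{3343} - 1138\right) + 60 = - \frac{3804333}{3343} + 60 = - \frac{3603753}{3343}$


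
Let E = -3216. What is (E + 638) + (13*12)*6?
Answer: -1642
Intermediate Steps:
(E + 638) + (13*12)*6 = (-3216 + 638) + (13*12)*6 = -2578 + 156*6 = -2578 + 936 = -1642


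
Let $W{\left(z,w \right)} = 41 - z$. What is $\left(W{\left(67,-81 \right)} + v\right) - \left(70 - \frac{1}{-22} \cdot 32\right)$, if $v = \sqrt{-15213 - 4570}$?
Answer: $- \frac{1072}{11} + i \sqrt{19783} \approx -97.455 + 140.65 i$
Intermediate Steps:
$v = i \sqrt{19783}$ ($v = \sqrt{-19783} = i \sqrt{19783} \approx 140.65 i$)
$\left(W{\left(67,-81 \right)} + v\right) - \left(70 - \frac{1}{-22} \cdot 32\right) = \left(\left(41 - 67\right) + i \sqrt{19783}\right) - \left(70 - \frac{1}{-22} \cdot 32\right) = \left(\left(41 - 67\right) + i \sqrt{19783}\right) - \frac{786}{11} = \left(-26 + i \sqrt{19783}\right) - \frac{786}{11} = - \frac{1072}{11} + i \sqrt{19783}$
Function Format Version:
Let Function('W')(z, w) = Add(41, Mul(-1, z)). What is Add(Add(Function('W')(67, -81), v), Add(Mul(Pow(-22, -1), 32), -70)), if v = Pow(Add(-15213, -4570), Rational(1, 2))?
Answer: Add(Rational(-1072, 11), Mul(I, Pow(19783, Rational(1, 2)))) ≈ Add(-97.455, Mul(140.65, I))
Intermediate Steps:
v = Mul(I, Pow(19783, Rational(1, 2))) (v = Pow(-19783, Rational(1, 2)) = Mul(I, Pow(19783, Rational(1, 2))) ≈ Mul(140.65, I))
Add(Add(Function('W')(67, -81), v), Add(Mul(Pow(-22, -1), 32), -70)) = Add(Add(Add(41, Mul(-1, 67)), Mul(I, Pow(19783, Rational(1, 2)))), Add(Mul(Pow(-22, -1), 32), -70)) = Add(Add(Add(41, -67), Mul(I, Pow(19783, Rational(1, 2)))), Add(Mul(Rational(-1, 22), 32), -70)) = Add(Add(-26, Mul(I, Pow(19783, Rational(1, 2)))), Add(Rational(-16, 11), -70)) = Add(Add(-26, Mul(I, Pow(19783, Rational(1, 2)))), Rational(-786, 11)) = Add(Rational(-1072, 11), Mul(I, Pow(19783, Rational(1, 2))))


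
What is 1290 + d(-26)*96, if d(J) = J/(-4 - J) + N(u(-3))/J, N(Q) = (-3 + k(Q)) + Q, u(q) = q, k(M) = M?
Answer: 172998/143 ≈ 1209.8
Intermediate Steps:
N(Q) = -3 + 2*Q (N(Q) = (-3 + Q) + Q = -3 + 2*Q)
d(J) = -9/J + J/(-4 - J) (d(J) = J/(-4 - J) + (-3 + 2*(-3))/J = J/(-4 - J) + (-3 - 6)/J = J/(-4 - J) - 9/J = -9/J + J/(-4 - J))
1290 + d(-26)*96 = 1290 + ((-36 - 1*(-26)² - 9*(-26))/((-26)*(4 - 26)))*96 = 1290 - 1/26*(-36 - 1*676 + 234)/(-22)*96 = 1290 - 1/26*(-1/22)*(-36 - 676 + 234)*96 = 1290 - 1/26*(-1/22)*(-478)*96 = 1290 - 239/286*96 = 1290 - 11472/143 = 172998/143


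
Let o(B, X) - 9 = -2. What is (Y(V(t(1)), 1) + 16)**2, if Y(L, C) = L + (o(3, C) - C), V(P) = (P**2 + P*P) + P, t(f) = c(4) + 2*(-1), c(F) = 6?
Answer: 3364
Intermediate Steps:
o(B, X) = 7 (o(B, X) = 9 - 2 = 7)
t(f) = 4 (t(f) = 6 + 2*(-1) = 6 - 2 = 4)
V(P) = P + 2*P**2 (V(P) = (P**2 + P**2) + P = 2*P**2 + P = P + 2*P**2)
Y(L, C) = 7 + L - C (Y(L, C) = L + (7 - C) = 7 + L - C)
(Y(V(t(1)), 1) + 16)**2 = ((7 + 4*(1 + 2*4) - 1*1) + 16)**2 = ((7 + 4*(1 + 8) - 1) + 16)**2 = ((7 + 4*9 - 1) + 16)**2 = ((7 + 36 - 1) + 16)**2 = (42 + 16)**2 = 58**2 = 3364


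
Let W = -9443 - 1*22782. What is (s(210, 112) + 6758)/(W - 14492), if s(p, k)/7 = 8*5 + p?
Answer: -8508/46717 ≈ -0.18212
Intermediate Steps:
s(p, k) = 280 + 7*p (s(p, k) = 7*(8*5 + p) = 7*(40 + p) = 280 + 7*p)
W = -32225 (W = -9443 - 22782 = -32225)
(s(210, 112) + 6758)/(W - 14492) = ((280 + 7*210) + 6758)/(-32225 - 14492) = ((280 + 1470) + 6758)/(-46717) = (1750 + 6758)*(-1/46717) = 8508*(-1/46717) = -8508/46717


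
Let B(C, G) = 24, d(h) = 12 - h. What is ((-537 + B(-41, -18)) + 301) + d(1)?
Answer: -201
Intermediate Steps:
((-537 + B(-41, -18)) + 301) + d(1) = ((-537 + 24) + 301) + (12 - 1*1) = (-513 + 301) + (12 - 1) = -212 + 11 = -201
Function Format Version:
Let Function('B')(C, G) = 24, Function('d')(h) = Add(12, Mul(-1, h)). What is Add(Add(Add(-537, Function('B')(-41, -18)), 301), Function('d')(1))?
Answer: -201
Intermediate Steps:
Add(Add(Add(-537, Function('B')(-41, -18)), 301), Function('d')(1)) = Add(Add(Add(-537, 24), 301), Add(12, Mul(-1, 1))) = Add(Add(-513, 301), Add(12, -1)) = Add(-212, 11) = -201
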